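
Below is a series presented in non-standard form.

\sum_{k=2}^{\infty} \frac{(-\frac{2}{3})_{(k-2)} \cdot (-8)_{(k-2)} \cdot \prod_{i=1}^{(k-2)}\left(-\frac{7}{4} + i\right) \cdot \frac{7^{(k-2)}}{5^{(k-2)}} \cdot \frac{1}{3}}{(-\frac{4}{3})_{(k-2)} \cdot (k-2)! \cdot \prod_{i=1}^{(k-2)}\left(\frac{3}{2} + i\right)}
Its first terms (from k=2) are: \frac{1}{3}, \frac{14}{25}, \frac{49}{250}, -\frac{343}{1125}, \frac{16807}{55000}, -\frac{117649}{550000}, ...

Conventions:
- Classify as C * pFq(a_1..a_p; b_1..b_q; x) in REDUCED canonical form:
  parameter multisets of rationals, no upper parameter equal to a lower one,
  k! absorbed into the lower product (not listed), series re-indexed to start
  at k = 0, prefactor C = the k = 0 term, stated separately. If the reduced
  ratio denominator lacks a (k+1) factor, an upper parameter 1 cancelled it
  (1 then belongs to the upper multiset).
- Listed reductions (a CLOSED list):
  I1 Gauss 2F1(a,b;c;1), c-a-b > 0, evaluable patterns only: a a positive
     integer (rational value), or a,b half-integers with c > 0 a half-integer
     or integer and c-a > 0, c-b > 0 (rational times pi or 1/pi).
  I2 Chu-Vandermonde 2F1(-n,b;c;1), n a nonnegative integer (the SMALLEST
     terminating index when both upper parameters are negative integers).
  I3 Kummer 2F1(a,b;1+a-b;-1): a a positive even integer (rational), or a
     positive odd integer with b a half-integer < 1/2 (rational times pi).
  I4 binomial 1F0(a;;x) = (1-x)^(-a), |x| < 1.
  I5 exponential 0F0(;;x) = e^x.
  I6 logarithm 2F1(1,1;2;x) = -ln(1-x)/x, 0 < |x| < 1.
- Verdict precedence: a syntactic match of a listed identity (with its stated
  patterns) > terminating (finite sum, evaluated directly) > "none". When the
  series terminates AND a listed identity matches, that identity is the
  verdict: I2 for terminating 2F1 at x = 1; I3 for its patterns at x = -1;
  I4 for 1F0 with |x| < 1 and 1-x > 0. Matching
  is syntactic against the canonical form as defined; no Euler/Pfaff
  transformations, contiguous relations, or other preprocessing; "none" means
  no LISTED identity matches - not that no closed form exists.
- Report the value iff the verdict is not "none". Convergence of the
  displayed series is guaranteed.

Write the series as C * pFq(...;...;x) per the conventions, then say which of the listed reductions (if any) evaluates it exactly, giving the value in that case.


The series (x = \frac{7}{5}) is 3F2: upper {-8, -\frac{3}{4}, -\frac{2}{3}}, lower {-\frac{4}{3}, \frac{5}{2}}, prefactor \frac{1}{3}. Verdict: terminating at k = 8: the factor (-8)_k kills every later term; summing the 9 survivors is exact. Exact value: \frac{880965050683}{925650000000}.

Key observation: t_0 = \frac{1}{3} here, and the running product (prefactor 1/3) telescopes to a rising factorial.
Adjacent-term ratio: r(k) = \frac{7}{5} * (k-8) (k-\frac{3}{4}) (k-\frac{2}{3}) / [(k-\frac{4}{3}) (k+\frac{5}{2}) (k+1)] - rational in k. x = \frac{7}{5}; t_0 = \frac{1}{3}; negate the roots.


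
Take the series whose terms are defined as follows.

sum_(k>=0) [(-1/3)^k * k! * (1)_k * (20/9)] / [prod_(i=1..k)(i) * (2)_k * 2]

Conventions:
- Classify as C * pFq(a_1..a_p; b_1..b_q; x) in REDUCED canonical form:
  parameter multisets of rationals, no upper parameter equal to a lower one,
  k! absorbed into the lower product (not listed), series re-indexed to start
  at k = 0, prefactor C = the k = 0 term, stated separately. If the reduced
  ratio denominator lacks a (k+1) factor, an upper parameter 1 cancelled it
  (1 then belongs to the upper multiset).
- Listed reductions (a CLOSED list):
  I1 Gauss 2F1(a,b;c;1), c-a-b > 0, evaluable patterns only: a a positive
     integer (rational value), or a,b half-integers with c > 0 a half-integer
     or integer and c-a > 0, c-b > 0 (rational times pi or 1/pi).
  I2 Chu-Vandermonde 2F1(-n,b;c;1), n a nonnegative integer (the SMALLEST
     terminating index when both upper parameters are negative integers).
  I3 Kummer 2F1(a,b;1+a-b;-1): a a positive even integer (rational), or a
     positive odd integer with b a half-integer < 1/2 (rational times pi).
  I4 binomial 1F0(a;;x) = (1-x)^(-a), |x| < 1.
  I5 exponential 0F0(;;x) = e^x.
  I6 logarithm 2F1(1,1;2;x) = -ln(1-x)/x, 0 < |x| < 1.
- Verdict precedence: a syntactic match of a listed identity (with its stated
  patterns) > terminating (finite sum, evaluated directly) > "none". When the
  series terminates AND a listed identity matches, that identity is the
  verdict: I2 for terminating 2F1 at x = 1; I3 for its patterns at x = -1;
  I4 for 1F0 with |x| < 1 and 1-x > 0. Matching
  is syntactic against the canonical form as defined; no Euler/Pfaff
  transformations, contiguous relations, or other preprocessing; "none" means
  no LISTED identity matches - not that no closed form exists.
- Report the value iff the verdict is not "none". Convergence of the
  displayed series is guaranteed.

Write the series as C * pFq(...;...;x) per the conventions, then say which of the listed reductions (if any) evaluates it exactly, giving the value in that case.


Structural cue: t_0 = 10/9 here, and the product of the first k integers (C = 10/9, x = -1/3) is k!.
Consecutive-term ratio: r(k) = (-1/3) * (k+1) (k+1) / [(k+2) (k+1)] - rational in k, leading ratio (-1/3); with t_0 = 10/9, classification follows.

The series (x = -1/3) is 2F1: upper {1, 1}, lower {2}, prefactor 10/9. Verdict (x = -1/3): the I6 logarithm reduction applies (the logarithm: parameters (1,1;2), x = -1/3). Value: (10/3) * ln(4/3).


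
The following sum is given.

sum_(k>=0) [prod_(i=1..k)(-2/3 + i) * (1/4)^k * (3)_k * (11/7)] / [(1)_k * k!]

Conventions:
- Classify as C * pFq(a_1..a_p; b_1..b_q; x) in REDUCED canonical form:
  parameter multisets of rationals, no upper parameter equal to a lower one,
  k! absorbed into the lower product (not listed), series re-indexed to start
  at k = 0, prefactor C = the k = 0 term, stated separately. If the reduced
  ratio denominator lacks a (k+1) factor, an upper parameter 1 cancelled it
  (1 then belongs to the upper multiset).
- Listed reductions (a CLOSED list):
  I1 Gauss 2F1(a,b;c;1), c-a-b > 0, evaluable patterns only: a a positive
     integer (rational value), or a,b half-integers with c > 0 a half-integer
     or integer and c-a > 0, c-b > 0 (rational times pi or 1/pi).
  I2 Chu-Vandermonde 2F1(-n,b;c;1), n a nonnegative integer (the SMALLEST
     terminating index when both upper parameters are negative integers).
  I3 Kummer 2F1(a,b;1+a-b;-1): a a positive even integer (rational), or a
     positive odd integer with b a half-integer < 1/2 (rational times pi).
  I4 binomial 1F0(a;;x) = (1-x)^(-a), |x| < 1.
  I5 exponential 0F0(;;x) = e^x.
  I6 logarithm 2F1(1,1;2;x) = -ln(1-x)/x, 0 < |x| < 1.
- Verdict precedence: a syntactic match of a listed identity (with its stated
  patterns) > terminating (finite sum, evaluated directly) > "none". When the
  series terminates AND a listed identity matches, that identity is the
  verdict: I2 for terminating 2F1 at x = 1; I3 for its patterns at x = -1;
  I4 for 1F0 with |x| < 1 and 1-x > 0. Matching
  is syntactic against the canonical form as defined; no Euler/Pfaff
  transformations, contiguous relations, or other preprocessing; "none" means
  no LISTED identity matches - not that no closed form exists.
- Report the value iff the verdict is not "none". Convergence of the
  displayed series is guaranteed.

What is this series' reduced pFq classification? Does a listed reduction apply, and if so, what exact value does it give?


Canonical form: C = 11/7 times 2F1 with upper {1/3, 3}, lower {1}, x = 1/4. Verdict: none (x = 1/4): each listed identity misses the multisets {1/3, 3} ; {1}.

Key step: with t_0 = 11/7, the running product (C = 11/7) telescopes to a rising factorial.
Step ratio: r(k) = (1/4) * (k+1/3) (k+3) / [(k+1) (k+1)] - rational in k, leading ratio (1/4); with t_0 = 11/7, classification follows.


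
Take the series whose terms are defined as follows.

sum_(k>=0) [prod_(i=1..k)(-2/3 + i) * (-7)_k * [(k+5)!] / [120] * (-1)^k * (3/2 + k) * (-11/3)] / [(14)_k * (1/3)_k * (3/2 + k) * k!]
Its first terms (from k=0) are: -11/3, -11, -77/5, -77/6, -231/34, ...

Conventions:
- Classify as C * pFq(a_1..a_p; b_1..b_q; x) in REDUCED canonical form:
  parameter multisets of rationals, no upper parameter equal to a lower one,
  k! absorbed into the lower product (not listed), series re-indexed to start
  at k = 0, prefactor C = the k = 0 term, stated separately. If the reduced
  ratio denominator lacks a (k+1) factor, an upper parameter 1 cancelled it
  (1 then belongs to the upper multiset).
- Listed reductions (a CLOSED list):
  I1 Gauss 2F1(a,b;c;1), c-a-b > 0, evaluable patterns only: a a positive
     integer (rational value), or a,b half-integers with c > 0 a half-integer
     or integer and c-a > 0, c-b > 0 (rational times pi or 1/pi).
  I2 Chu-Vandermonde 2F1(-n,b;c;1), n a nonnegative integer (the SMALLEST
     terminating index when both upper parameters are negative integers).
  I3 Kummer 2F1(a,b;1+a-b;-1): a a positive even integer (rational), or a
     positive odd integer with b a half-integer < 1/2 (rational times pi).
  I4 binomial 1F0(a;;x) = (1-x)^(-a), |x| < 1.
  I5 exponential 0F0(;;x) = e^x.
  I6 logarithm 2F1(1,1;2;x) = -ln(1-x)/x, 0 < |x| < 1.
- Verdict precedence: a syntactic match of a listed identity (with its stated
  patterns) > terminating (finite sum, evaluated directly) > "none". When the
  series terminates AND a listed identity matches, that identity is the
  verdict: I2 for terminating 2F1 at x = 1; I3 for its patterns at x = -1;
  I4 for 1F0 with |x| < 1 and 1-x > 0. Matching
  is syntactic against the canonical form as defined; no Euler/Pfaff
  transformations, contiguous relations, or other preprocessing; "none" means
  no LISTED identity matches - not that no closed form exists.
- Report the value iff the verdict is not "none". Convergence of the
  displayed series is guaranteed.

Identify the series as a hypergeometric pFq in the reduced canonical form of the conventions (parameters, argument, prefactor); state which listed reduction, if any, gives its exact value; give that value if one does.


Structural cue: t_0 = -11/3 here, and the running product (prefactor -11/3) telescopes to a rising factorial.
Adjacent-term ratio: r(k) = (-1) * (k-7) (k+6) / [(k+14) (k+1)] - poly over poly, x = (-1) from leading terms; C = -11/3 at k = 0.

Reduced: x = -1, 2F1, upper = {-7, 6}, lower = {14}, C = -11/3. Verdict: this is the Kummer evaluation I3 (x = -1; c = 14 equals 1+a-b for upper {-7, 6}: listed pattern). Its exact value is -1573/30.


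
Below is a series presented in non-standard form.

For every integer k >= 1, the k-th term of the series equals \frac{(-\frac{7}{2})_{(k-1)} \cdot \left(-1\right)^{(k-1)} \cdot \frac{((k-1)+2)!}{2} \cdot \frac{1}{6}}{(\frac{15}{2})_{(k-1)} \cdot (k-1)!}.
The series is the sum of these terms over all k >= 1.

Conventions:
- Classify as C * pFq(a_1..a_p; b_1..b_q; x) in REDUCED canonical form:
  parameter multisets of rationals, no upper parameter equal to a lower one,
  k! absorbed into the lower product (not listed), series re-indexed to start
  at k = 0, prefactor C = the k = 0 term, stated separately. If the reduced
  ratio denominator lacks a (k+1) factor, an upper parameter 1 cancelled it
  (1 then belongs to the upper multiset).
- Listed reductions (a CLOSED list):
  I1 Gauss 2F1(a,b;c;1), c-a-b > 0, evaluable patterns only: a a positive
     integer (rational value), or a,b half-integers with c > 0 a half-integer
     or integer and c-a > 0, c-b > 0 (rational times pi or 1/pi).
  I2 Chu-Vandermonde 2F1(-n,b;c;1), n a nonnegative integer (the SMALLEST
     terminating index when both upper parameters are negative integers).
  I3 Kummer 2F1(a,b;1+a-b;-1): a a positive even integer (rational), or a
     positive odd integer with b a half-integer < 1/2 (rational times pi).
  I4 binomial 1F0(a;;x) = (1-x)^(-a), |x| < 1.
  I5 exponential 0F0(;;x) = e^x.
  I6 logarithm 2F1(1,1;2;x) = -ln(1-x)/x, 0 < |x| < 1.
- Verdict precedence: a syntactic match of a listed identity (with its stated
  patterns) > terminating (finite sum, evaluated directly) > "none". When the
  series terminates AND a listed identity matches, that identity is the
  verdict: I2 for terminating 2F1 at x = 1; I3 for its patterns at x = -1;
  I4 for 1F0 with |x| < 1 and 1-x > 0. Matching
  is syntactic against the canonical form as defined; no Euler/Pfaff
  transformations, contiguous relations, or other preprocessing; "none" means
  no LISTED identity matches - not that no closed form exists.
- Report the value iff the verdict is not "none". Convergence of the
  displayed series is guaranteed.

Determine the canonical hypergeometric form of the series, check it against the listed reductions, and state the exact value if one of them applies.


Canonical form: C = \frac{1}{6} times 2F1 with upper {-\frac{7}{2}, 3}, lower {\frac{15}{2}}, x = -1. Verdict (x = -1): the Kummer evaluation I3 applies (x = -1; c = \frac{15}{2} equals 1+a-b for upper {-\frac{7}{2}, 3}: listed pattern). Exact value: \frac{3003}{16384} \cdot \pi.

Structural cue: with t_0 = \frac{1}{6}, the factorial ratio (prefactor 1/6) (k+a-1)!/(a-1)! is a rising factorial (a)_k.
Term ratio: r(k) = -1 * (k-\frac{7}{2}) (k+3) / [(k+\frac{15}{2}) (k+1)] - rational in k. x = -1; t_0 = \frac{1}{6}; negate the roots.


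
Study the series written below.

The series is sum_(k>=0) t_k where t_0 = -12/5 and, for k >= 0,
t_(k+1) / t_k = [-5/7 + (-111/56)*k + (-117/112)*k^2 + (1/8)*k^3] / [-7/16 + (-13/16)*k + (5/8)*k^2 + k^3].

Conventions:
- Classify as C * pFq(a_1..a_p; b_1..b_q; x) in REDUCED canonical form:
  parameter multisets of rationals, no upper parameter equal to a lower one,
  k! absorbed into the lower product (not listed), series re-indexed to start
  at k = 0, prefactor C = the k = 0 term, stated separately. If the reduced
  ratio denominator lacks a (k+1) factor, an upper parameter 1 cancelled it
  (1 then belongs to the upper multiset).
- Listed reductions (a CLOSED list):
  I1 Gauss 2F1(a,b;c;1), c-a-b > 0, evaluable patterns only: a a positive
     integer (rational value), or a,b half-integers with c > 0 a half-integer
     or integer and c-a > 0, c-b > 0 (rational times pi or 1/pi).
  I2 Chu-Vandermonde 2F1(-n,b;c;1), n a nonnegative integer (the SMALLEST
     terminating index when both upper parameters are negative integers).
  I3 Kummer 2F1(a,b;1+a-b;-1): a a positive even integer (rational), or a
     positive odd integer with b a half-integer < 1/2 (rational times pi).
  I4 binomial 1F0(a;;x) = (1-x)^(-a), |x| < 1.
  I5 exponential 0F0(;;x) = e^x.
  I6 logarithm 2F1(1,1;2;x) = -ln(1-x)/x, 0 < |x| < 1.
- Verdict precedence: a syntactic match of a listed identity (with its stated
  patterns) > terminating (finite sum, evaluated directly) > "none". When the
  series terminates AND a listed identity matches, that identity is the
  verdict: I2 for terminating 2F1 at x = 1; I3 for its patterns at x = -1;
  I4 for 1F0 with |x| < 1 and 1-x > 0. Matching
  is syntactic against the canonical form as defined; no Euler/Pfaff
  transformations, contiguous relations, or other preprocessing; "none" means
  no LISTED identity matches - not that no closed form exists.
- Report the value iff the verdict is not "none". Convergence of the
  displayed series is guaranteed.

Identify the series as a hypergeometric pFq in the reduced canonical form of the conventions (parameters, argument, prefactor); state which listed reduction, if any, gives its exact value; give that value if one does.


Classification (C = -12/5): 2F1 with upper {-10, 8/7}, lower {-7/8}, argument x = 1/8. Verdict: terminating - upper parameter -10 makes this a finite sum (last index 10), evaluated exactly. Its exact value is 177836053707083052/21947783082445675.

The tell: x = (1/8) and the expanded ratio factors over Q; prefactor -12/5, roots give parameters.
Term ratio: r(k) = (1/8) * (k-10) (k+8/7) / [(k-7/8) (k+1)] - rational in k. x = (1/8); t_0 = -12/5; negate the roots.


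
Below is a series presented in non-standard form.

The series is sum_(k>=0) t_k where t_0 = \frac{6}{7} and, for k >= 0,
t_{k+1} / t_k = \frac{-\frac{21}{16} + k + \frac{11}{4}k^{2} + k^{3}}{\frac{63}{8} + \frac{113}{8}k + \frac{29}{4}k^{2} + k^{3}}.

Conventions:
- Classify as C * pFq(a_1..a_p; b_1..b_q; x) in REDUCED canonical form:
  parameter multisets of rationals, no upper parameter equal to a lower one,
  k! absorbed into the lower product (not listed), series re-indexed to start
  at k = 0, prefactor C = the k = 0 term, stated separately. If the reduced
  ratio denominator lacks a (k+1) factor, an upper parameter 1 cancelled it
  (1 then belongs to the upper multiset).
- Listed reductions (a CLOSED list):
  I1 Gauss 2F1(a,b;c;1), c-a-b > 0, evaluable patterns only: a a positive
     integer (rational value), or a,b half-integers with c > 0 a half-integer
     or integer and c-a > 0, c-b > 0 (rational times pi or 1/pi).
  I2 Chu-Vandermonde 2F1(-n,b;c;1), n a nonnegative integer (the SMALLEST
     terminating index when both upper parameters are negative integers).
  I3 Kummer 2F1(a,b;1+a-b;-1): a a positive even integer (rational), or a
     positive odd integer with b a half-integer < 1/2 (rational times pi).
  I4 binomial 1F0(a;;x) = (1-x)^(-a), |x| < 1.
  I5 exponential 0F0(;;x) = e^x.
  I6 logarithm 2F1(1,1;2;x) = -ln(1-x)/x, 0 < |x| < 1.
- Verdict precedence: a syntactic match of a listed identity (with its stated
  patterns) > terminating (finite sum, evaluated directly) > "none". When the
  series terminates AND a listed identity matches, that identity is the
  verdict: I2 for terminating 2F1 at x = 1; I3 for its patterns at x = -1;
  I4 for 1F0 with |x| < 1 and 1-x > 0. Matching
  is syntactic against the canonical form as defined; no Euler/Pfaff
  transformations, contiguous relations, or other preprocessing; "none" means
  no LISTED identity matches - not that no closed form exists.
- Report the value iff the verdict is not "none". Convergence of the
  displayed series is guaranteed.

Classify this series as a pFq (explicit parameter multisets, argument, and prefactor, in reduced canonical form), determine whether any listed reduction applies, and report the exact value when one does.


Canonical form: C = \frac{6}{7} times 2F1 with upper {-\frac{1}{2}, \frac{3}{2}}, lower {\frac{9}{2}}, x = 1. Verdict: Gauss (I1, half-integer pattern) matches (x = 1; upper {-\frac{1}{2}, \frac{3}{2}} half-integers, c = \frac{9}{2} in the evaluable pattern). Its exact value is \frac{225}{1024} \cdot \pi.

Key observation: t_0 being \frac{6}{7}, roots of the ratio polynomials (C = 6/7) are the negated parameters.
Adjacent-term ratio: r(k) = 1 * (k-\frac{1}{2}) (k+\frac{3}{2}) / [(k+\frac{9}{2}) (k+1)] - rational; roots negated = parameters, x = 1, C = \frac{6}{7}.


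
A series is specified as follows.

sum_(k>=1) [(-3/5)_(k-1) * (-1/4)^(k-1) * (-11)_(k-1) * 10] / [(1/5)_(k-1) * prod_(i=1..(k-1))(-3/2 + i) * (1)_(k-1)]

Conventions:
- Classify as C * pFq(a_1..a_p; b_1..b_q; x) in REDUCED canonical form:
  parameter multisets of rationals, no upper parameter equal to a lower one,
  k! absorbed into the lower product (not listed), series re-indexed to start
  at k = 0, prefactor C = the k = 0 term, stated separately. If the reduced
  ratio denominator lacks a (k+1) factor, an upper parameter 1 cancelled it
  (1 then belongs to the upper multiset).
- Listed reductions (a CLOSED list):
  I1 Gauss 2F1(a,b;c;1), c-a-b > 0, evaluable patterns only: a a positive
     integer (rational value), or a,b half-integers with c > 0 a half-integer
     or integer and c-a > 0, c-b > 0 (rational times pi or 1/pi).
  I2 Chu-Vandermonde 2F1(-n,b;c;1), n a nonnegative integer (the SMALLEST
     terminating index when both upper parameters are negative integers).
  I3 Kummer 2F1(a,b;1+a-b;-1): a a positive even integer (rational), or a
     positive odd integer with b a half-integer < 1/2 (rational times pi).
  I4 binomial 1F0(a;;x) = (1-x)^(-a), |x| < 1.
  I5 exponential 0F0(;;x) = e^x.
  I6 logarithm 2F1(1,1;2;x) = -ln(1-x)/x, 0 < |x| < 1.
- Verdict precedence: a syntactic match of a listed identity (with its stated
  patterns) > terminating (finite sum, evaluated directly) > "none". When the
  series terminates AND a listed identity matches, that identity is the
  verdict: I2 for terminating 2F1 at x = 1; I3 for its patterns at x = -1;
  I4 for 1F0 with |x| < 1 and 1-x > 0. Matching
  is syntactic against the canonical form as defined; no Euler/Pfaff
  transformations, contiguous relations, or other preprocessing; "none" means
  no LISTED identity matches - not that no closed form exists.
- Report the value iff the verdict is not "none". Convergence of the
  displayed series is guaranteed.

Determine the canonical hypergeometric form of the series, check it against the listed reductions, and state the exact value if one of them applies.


The tell: with t_0 = 10, (1)_k (C = 10) is k! itself.
Consecutive-term ratio: r(k) = (-1/4) * (k-11) (k-3/5) / [(k-1/2) (k+1/5) (k+1)] - rational; roots negated = parameters, x = (-1/4), C = 10.

Reduced: x = -1/4, 2F2, upper = {-11, -3/5}, lower = {-1/2, 1/5}, C = 10. Verdict: terminating. (-11)_k vanishes past k = 11, leaving a 12-term sum, computed directly. Sum: 617213569389000251/1698584136657408.


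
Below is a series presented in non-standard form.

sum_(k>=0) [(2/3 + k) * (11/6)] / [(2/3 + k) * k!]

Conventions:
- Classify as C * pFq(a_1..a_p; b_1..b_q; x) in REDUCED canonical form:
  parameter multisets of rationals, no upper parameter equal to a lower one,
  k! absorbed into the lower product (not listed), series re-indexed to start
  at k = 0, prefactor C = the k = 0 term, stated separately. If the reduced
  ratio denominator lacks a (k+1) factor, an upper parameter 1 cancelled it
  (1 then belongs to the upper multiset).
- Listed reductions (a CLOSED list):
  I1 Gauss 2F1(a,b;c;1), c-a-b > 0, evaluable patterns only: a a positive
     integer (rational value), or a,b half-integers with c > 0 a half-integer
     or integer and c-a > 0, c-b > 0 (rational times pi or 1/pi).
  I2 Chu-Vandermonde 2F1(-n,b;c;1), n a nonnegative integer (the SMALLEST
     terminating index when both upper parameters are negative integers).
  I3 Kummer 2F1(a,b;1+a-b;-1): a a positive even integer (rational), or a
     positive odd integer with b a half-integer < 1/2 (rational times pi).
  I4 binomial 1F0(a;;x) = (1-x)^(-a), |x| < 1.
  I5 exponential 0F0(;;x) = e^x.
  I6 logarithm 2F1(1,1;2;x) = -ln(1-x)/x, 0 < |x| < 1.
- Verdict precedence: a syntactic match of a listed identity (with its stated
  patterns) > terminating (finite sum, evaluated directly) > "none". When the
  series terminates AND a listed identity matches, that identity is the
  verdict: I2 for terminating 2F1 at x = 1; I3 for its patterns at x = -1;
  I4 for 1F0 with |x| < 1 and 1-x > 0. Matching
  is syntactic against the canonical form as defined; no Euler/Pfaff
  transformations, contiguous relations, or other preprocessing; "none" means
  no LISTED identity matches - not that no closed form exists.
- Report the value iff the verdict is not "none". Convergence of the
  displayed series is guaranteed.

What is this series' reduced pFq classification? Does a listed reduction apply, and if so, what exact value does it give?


Key step: t_0 being 11/6, striking the common factor k + 2/3 reduces the term (C = 11/6, x = 1).
Consecutive-term ratio: r(k) = 1 * 1 / [(k+1)] - poly over poly, x = 1 from leading terms; C = 11/6 at k = 0.

The series (x = 1) is 0F0: upper {-}, lower {-}, prefactor 11/6. Verdict: this is the I5 exponential reduction (the 0F0 exponential series at x = 1). Value: (11/6) * e^(1).


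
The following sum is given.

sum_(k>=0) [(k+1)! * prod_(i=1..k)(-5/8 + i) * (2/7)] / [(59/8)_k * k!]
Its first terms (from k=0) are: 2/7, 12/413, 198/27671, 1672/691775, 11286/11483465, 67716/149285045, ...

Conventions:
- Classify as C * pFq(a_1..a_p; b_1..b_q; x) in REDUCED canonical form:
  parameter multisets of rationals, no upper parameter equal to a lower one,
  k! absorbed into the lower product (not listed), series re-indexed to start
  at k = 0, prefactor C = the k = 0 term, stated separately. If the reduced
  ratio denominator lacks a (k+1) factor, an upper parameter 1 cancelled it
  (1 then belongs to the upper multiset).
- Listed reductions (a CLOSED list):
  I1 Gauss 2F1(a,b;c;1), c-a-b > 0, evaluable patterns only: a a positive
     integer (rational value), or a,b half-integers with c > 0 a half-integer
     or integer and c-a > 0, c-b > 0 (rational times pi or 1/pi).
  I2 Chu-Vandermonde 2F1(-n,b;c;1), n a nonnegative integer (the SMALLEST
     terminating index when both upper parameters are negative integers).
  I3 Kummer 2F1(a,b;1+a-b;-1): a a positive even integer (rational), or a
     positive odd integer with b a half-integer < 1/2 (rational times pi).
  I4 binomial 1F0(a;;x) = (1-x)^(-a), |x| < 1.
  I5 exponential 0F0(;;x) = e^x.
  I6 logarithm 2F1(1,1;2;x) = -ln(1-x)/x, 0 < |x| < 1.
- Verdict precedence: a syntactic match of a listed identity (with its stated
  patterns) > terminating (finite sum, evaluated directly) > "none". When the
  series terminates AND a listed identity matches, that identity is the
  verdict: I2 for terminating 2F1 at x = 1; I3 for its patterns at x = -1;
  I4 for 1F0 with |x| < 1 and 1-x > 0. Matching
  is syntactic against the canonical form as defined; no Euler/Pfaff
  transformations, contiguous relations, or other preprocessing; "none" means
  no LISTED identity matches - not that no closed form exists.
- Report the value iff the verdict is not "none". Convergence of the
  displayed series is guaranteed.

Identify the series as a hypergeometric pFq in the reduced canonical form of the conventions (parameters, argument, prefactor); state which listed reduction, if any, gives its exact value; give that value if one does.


Prefactor 2/7, argument 1: 2F1 with upper {3/8, 2} over lower {59/8}. Verdict: this is Gauss's theorem (I1) (x = 1: the Gamma ratio telescopes since c-a-b = 5 > 0 and a = 2 in Z>0). Its exact value is 731/2240.

First insight: x = 1 and the factorial ratio (prefactor 2/7) (k+a-1)!/(a-1)! is a rising factorial (a)_k.
Consecutive-term ratio: r(k) = 1 * (k+3/8) (k+2) / [(k+59/8) (k+1)] ; factor over Q: parameters, x = 1, and C = 2/7.


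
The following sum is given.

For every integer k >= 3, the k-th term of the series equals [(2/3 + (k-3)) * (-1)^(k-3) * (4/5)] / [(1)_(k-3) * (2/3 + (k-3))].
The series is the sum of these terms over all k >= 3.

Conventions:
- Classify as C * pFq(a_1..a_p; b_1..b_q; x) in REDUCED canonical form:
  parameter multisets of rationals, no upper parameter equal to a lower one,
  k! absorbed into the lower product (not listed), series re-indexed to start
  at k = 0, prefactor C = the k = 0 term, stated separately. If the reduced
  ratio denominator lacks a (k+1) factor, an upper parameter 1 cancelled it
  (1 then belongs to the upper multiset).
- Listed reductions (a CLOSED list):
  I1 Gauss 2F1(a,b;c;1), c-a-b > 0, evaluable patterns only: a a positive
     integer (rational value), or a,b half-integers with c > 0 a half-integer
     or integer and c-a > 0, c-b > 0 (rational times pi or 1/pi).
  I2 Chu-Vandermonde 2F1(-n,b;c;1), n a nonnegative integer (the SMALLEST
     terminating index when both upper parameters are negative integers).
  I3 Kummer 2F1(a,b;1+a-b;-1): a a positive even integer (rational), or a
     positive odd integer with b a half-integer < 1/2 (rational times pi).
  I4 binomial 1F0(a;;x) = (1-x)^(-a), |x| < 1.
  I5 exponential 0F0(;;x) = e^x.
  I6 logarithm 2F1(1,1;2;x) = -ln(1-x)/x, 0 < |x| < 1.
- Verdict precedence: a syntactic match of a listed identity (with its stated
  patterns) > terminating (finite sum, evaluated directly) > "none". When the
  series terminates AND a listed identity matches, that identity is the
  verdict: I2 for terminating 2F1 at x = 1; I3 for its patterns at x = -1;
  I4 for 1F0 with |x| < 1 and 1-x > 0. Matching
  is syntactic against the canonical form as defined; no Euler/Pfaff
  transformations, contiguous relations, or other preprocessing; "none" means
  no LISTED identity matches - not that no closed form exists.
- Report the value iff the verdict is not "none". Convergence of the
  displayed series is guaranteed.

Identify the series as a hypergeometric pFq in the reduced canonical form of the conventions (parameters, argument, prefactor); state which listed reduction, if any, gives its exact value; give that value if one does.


Key observation: with t_0 = 4/5, striking the common factor k + 2/3 reduces the term (C = 4/5, x = -1).
Adjacent-term ratio: r(k) = (-1) * 1 / [(k+1)] - poly over poly, x = (-1) from leading terms; C = 4/5 at k = 0.

Canonical form: C = 4/5 times 0F0 with upper {-}, lower {-}, x = -1. Verdict: the exponential series (I5) fires (the 0F0 exponential series at x = -1). Value: (4/5) * e^(-1).


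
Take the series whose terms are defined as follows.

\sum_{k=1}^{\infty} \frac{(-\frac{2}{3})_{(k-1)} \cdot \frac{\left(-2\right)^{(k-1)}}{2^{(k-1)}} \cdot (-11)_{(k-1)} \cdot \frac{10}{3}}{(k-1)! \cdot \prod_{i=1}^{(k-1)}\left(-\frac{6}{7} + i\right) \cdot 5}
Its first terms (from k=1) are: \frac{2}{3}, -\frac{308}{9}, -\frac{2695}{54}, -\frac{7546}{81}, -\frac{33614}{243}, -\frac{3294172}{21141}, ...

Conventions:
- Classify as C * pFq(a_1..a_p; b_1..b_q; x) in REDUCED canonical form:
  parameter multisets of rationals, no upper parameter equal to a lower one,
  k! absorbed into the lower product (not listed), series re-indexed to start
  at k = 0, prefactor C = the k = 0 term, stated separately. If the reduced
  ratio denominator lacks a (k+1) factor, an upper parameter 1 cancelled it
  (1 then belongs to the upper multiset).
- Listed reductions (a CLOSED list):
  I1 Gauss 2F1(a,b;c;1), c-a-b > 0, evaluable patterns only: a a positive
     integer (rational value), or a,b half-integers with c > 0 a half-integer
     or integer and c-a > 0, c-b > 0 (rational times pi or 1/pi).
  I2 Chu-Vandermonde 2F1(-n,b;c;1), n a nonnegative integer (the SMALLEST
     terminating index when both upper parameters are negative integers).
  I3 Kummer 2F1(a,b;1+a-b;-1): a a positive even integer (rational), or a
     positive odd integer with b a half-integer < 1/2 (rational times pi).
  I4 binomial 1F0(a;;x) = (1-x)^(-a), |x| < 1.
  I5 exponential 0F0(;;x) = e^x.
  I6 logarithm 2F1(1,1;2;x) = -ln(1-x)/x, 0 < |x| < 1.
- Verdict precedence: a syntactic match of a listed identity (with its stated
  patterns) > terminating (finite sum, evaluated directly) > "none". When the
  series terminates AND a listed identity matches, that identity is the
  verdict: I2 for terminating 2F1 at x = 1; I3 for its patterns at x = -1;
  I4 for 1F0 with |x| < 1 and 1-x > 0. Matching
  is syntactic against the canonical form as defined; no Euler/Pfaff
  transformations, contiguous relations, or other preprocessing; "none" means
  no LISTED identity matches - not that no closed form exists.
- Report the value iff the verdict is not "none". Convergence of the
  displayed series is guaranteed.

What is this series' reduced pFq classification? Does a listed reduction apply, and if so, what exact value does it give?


Reduced: x = -1, 2F1, upper = {-11, -\frac{2}{3}}, lower = {\frac{1}{7}}, C = \frac{2}{3}. Verdict: terminating at k = 11: the factor (-11)_k kills every later term; summing the 12 survivors is exact. Hence: -\frac{111677920415621801}{152449101487080}.

Key observation: x = -1 and the lower running product (C = 2/3) is a rising factorial.
Step ratio: r(k) = -1 * (k-11) (k-\frac{2}{3}) / [(k+\frac{1}{7}) (k+1)] ; factor over Q: parameters, x = -1, and C = \frac{2}{3}.


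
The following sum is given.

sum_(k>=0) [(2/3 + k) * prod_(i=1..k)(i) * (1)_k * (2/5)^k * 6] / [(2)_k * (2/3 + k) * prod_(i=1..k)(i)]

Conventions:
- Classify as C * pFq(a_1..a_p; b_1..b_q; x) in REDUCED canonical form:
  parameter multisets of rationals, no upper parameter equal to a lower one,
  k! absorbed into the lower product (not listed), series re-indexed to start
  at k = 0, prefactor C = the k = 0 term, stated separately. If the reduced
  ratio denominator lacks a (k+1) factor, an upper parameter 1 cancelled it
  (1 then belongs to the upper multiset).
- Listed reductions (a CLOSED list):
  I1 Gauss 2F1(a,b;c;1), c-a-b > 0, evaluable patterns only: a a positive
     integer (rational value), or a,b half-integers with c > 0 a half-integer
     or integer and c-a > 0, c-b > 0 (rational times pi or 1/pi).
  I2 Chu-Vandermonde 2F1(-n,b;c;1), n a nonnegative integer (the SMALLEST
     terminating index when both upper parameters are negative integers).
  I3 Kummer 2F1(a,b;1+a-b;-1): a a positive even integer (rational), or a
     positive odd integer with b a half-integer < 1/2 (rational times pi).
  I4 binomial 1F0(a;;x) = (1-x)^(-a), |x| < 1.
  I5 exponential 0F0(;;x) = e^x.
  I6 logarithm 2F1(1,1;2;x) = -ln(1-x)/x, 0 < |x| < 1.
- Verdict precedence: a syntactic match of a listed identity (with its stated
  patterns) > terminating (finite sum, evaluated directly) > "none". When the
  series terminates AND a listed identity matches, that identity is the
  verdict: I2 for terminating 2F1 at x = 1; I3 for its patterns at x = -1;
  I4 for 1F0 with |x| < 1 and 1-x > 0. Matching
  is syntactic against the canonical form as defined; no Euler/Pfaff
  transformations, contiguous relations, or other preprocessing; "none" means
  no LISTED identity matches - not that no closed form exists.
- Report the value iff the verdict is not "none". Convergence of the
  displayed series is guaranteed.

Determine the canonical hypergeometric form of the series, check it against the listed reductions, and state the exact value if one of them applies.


Structural cue: t_0 being 6, k + 2/3 divides numerator and denominator alike; C = 6, x = 2/5 after cancelling.
Term ratio: r(k) = (2/5) * (k+1) (k+1) / [(k+2) (k+1)] ; factor over Q: parameters, x = (2/5), and C = 6.

With C = 6: the canonical form is 2F1(1, 1; 2; 2/5). Verdict: the I6 logarithm reduction matches (the logarithm: parameters (1,1;2), x = 2/5). Value: (-15) * ln(3/5).


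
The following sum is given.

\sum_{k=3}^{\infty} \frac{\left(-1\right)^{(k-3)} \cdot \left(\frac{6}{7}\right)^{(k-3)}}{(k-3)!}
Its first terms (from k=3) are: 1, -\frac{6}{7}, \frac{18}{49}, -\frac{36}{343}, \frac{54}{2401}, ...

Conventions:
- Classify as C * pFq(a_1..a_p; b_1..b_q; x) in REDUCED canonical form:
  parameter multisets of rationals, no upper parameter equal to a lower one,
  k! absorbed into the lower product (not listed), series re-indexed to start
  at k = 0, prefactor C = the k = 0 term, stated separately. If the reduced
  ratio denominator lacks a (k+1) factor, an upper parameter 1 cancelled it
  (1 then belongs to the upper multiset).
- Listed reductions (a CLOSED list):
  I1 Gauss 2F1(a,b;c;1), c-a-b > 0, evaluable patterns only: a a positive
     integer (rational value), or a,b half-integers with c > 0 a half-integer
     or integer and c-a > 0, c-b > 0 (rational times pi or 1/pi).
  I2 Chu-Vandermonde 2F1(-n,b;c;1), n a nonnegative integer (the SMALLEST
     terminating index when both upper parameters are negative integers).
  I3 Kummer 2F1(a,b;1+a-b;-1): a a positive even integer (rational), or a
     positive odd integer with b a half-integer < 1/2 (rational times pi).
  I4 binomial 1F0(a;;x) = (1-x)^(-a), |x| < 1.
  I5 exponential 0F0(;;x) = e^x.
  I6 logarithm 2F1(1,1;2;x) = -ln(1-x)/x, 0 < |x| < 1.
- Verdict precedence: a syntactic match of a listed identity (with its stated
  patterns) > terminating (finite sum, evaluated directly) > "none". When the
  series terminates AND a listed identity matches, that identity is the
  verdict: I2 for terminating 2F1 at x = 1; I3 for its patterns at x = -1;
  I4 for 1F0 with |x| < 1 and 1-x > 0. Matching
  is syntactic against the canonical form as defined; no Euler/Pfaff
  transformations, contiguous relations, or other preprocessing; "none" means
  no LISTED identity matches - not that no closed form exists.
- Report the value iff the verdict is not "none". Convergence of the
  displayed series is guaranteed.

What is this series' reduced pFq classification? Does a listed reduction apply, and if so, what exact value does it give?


With C = 1: the canonical form is 0F0(-; -; -\frac{6}{7}). Verdict: this is the exponential series (I5) (the 0F0 exponential series at x = -\frac{6}{7}). Value: e^{-\frac{6}{7}}.

First insight: from the first term 1: the (-1)^k factor (prefactor 1) folds into the argument's sign.
Ratio: r(k) = -\frac{6}{7} * 1 / [(k+1)] - rational in k, leading ratio -\frac{6}{7}; with t_0 = 1, classification follows.


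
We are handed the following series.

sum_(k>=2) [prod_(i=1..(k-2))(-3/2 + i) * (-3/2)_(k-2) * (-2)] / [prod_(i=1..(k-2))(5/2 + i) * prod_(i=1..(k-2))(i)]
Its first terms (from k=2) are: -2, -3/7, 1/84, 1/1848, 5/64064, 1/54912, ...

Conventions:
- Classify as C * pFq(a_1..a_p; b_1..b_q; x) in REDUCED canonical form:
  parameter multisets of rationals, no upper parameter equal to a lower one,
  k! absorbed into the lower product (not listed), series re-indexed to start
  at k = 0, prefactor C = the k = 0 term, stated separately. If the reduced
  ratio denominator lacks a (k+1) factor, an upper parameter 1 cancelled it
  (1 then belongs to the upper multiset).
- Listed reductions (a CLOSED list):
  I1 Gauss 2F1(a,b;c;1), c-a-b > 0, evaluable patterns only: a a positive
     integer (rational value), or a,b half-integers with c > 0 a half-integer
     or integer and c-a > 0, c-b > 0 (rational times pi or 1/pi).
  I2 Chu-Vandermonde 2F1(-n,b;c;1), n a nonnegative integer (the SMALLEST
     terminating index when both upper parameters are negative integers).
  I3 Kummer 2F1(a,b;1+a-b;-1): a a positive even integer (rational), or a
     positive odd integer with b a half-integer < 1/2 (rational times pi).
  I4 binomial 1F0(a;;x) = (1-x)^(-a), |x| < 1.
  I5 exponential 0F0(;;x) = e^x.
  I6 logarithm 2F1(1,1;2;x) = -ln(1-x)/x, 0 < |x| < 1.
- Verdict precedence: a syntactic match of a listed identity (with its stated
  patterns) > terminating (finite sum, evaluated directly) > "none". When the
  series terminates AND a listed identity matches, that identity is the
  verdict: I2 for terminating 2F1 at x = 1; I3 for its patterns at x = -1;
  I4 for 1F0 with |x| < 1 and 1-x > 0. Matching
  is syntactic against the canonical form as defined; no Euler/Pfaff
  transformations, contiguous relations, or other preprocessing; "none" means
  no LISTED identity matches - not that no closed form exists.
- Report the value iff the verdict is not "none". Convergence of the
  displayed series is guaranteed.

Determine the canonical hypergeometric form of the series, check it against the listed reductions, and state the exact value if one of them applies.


First insight: t_0 = -2 here, and the running product (C = -2, x = 1) telescopes to a rising factorial.
Ratio: r(k) = 1 * (k-3/2) (k-1/2) / [(k+7/2) (k+1)] - poly over poly, x = 1 from leading terms; C = -2 at k = 0.

Reduced: x = 1, 2F1, upper = {-3/2, -1/2}, lower = {7/2}, C = -2. Verdict: this is the half-integer Gauss pattern (I1) (x = 1; upper {-3/2, -1/2} half-integers, c = 7/2 in the evaluable pattern). Sum: (-1575/2048) * pi.


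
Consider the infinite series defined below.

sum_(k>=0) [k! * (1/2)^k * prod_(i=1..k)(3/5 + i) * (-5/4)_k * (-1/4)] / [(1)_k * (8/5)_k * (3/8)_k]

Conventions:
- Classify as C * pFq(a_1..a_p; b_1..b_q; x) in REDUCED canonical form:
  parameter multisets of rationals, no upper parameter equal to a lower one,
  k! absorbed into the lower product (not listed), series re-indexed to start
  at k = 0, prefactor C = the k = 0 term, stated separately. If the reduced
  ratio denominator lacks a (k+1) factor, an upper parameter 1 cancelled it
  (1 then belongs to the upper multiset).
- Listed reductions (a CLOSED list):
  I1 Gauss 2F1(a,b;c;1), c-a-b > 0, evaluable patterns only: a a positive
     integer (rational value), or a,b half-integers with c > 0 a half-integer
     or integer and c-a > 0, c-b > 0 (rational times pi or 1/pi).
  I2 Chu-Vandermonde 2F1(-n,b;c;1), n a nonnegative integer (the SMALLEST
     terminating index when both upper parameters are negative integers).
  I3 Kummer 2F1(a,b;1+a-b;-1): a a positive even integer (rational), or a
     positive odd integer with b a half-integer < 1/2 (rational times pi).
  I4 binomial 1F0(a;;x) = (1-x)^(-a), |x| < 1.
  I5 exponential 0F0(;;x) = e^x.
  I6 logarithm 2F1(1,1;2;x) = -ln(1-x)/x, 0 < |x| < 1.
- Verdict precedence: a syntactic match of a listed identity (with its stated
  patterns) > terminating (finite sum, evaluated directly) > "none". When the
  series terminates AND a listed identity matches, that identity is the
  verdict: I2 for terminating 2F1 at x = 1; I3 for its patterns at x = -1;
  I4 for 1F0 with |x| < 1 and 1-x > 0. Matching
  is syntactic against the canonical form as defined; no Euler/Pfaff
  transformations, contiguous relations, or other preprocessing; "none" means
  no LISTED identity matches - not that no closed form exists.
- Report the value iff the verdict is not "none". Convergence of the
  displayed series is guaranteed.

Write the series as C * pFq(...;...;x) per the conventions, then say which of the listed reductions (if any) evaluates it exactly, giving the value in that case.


Classification (C = -1/4): 2F1 with upper {-5/4, 1}, lower {3/8}, argument x = 1/2. Verdict: none (x = 1/2): each listed identity misses the multisets {-5/4, 1} ; {3/8}.

Key observation: x = (1/2) and the running product (C = -1/4, x = 1/2) telescopes to a rising factorial.
Consecutive-term ratio: r(k) = (1/2) * (k-5/4) (k+1) / [(k+3/8) (k+1)] - poly over poly, x = (1/2) from leading terms; C = -1/4 at k = 0.
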